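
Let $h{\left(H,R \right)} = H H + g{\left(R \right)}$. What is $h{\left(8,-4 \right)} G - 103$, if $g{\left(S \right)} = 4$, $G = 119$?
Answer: $7989$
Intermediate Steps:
$h{\left(H,R \right)} = 4 + H^{2}$ ($h{\left(H,R \right)} = H H + 4 = H^{2} + 4 = 4 + H^{2}$)
$h{\left(8,-4 \right)} G - 103 = \left(4 + 8^{2}\right) 119 - 103 = \left(4 + 64\right) 119 - 103 = 68 \cdot 119 - 103 = 8092 - 103 = 7989$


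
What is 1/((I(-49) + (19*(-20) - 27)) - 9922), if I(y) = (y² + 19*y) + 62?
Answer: -1/8797 ≈ -0.00011368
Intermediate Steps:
I(y) = 62 + y² + 19*y
1/((I(-49) + (19*(-20) - 27)) - 9922) = 1/(((62 + (-49)² + 19*(-49)) + (19*(-20) - 27)) - 9922) = 1/(((62 + 2401 - 931) + (-380 - 27)) - 9922) = 1/((1532 - 407) - 9922) = 1/(1125 - 9922) = 1/(-8797) = -1/8797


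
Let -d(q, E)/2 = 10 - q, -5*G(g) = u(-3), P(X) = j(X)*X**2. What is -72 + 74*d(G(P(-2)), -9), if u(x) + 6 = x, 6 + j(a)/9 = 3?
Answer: -6428/5 ≈ -1285.6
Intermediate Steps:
j(a) = -27 (j(a) = -54 + 9*3 = -54 + 27 = -27)
P(X) = -27*X**2
u(x) = -6 + x
G(g) = 9/5 (G(g) = -(-6 - 3)/5 = -1/5*(-9) = 9/5)
d(q, E) = -20 + 2*q (d(q, E) = -2*(10 - q) = -20 + 2*q)
-72 + 74*d(G(P(-2)), -9) = -72 + 74*(-20 + 2*(9/5)) = -72 + 74*(-20 + 18/5) = -72 + 74*(-82/5) = -72 - 6068/5 = -6428/5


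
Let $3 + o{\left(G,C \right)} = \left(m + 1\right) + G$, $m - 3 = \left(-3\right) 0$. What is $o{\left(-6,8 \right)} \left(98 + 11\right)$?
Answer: $-545$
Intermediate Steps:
$m = 3$ ($m = 3 - 0 = 3 + 0 = 3$)
$o{\left(G,C \right)} = 1 + G$ ($o{\left(G,C \right)} = -3 + \left(\left(3 + 1\right) + G\right) = -3 + \left(4 + G\right) = 1 + G$)
$o{\left(-6,8 \right)} \left(98 + 11\right) = \left(1 - 6\right) \left(98 + 11\right) = \left(-5\right) 109 = -545$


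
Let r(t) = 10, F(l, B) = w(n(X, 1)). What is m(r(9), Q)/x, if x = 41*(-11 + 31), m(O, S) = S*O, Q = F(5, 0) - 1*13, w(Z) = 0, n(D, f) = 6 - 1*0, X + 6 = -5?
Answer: -13/82 ≈ -0.15854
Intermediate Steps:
X = -11 (X = -6 - 5 = -11)
n(D, f) = 6 (n(D, f) = 6 + 0 = 6)
F(l, B) = 0
Q = -13 (Q = 0 - 1*13 = 0 - 13 = -13)
m(O, S) = O*S
x = 820 (x = 41*20 = 820)
m(r(9), Q)/x = (10*(-13))/820 = -130*1/820 = -13/82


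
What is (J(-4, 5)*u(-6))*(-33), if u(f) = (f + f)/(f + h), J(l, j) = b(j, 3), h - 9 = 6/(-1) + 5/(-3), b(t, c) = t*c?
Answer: -8910/7 ≈ -1272.9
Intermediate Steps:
b(t, c) = c*t
h = 4/3 (h = 9 + (6/(-1) + 5/(-3)) = 9 + (6*(-1) + 5*(-⅓)) = 9 + (-6 - 5/3) = 9 - 23/3 = 4/3 ≈ 1.3333)
J(l, j) = 3*j
u(f) = 2*f/(4/3 + f) (u(f) = (f + f)/(f + 4/3) = (2*f)/(4/3 + f) = 2*f/(4/3 + f))
(J(-4, 5)*u(-6))*(-33) = ((3*5)*(6*(-6)/(4 + 3*(-6))))*(-33) = (15*(6*(-6)/(4 - 18)))*(-33) = (15*(6*(-6)/(-14)))*(-33) = (15*(6*(-6)*(-1/14)))*(-33) = (15*(18/7))*(-33) = (270/7)*(-33) = -8910/7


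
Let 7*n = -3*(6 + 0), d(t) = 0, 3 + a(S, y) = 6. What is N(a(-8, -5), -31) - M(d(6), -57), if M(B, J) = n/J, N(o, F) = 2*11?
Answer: 2920/133 ≈ 21.955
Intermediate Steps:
a(S, y) = 3 (a(S, y) = -3 + 6 = 3)
N(o, F) = 22
n = -18/7 (n = (-3*(6 + 0))/7 = (-3*6)/7 = (⅐)*(-18) = -18/7 ≈ -2.5714)
M(B, J) = -18/(7*J)
N(a(-8, -5), -31) - M(d(6), -57) = 22 - (-18)/(7*(-57)) = 22 - (-18)*(-1)/(7*57) = 22 - 1*6/133 = 22 - 6/133 = 2920/133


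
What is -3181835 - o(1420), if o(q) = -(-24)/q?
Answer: -1129551431/355 ≈ -3.1818e+6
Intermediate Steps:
o(q) = 24/q
-3181835 - o(1420) = -3181835 - 24/1420 = -3181835 - 1*6/355 = -3181835 - 6/355 = -1129551431/355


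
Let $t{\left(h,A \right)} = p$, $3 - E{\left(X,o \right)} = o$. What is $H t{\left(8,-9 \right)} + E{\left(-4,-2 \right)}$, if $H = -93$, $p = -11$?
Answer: $1028$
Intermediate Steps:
$E{\left(X,o \right)} = 3 - o$
$t{\left(h,A \right)} = -11$
$H t{\left(8,-9 \right)} + E{\left(-4,-2 \right)} = \left(-93\right) \left(-11\right) + \left(3 - -2\right) = 1023 + \left(3 + 2\right) = 1023 + 5 = 1028$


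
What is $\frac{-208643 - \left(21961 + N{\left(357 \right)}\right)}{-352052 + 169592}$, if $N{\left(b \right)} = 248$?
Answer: $\frac{57713}{45615} \approx 1.2652$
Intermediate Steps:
$\frac{-208643 - \left(21961 + N{\left(357 \right)}\right)}{-352052 + 169592} = \frac{-208643 - 22209}{-352052 + 169592} = \frac{-208643 - 22209}{-182460} = \left(-208643 - 22209\right) \left(- \frac{1}{182460}\right) = \left(-230852\right) \left(- \frac{1}{182460}\right) = \frac{57713}{45615}$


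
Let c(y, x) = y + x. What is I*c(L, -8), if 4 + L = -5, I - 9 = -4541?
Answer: 77044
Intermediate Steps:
I = -4532 (I = 9 - 4541 = -4532)
L = -9 (L = -4 - 5 = -9)
c(y, x) = x + y
I*c(L, -8) = -4532*(-8 - 9) = -4532*(-17) = 77044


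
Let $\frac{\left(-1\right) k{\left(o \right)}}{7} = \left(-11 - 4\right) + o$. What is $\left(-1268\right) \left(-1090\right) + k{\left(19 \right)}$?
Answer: $1382092$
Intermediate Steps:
$k{\left(o \right)} = 105 - 7 o$ ($k{\left(o \right)} = - 7 \left(\left(-11 - 4\right) + o\right) = - 7 \left(-15 + o\right) = 105 - 7 o$)
$\left(-1268\right) \left(-1090\right) + k{\left(19 \right)} = \left(-1268\right) \left(-1090\right) + \left(105 - 133\right) = 1382120 + \left(105 - 133\right) = 1382120 - 28 = 1382092$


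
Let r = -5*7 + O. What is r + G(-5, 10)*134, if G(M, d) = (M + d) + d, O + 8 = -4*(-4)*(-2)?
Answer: 1935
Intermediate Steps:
O = -40 (O = -8 - 4*(-4)*(-2) = -8 + 16*(-2) = -8 - 32 = -40)
G(M, d) = M + 2*d
r = -75 (r = -5*7 - 40 = -35 - 40 = -75)
r + G(-5, 10)*134 = -75 + (-5 + 2*10)*134 = -75 + (-5 + 20)*134 = -75 + 15*134 = -75 + 2010 = 1935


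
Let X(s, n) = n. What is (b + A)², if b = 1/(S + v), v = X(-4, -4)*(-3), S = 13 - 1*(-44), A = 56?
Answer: 14938225/4761 ≈ 3137.6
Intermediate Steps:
S = 57 (S = 13 + 44 = 57)
v = 12 (v = -4*(-3) = 12)
b = 1/69 (b = 1/(57 + 12) = 1/69 ≈ 0.014493)
(b + A)² = (1/69 + 56)² = (3865/69)² = 14938225/4761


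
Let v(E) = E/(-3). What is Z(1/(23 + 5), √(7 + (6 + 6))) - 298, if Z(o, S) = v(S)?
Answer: -298 - √19/3 ≈ -299.45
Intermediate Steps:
v(E) = -E/3 (v(E) = E*(-⅓) = -E/3)
Z(o, S) = -S/3
Z(1/(23 + 5), √(7 + (6 + 6))) - 298 = -√(7 + (6 + 6))/3 - 298 = -√(7 + 12)/3 - 298 = -√19/3 - 298 = -298 - √19/3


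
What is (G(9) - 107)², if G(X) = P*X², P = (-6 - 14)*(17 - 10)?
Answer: 131033809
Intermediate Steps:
P = -140 (P = -20*7 = -140)
G(X) = -140*X²
(G(9) - 107)² = (-140*9² - 107)² = (-140*81 - 107)² = (-11340 - 107)² = (-11447)² = 131033809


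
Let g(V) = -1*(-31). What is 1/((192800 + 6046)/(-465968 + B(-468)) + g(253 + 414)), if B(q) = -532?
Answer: 77750/2377109 ≈ 0.032708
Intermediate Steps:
g(V) = 31
1/((192800 + 6046)/(-465968 + B(-468)) + g(253 + 414)) = 1/((192800 + 6046)/(-465968 - 532) + 31) = 1/(198846/(-466500) + 31) = 1/(198846*(-1/466500) + 31) = 1/(-33141/77750 + 31) = 1/(2377109/77750) = 77750/2377109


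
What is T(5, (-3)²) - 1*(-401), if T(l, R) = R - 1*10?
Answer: 400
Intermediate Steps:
T(l, R) = -10 + R (T(l, R) = R - 10 = -10 + R)
T(5, (-3)²) - 1*(-401) = (-10 + (-3)²) - 1*(-401) = (-10 + 9) + 401 = -1 + 401 = 400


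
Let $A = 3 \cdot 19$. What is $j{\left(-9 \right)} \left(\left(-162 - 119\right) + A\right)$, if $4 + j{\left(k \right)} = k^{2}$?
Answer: $-17248$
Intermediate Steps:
$j{\left(k \right)} = -4 + k^{2}$
$A = 57$
$j{\left(-9 \right)} \left(\left(-162 - 119\right) + A\right) = \left(-4 + \left(-9\right)^{2}\right) \left(\left(-162 - 119\right) + 57\right) = \left(-4 + 81\right) \left(-281 + 57\right) = 77 \left(-224\right) = -17248$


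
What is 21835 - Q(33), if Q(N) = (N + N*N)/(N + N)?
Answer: 21818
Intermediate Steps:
Q(N) = (N + N²)/(2*N) (Q(N) = (N + N²)/((2*N)) = (N + N²)*(1/(2*N)) = (N + N²)/(2*N))
21835 - Q(33) = 21835 - (½ + (½)*33) = 21835 - (½ + 33/2) = 21835 - 1*17 = 21835 - 17 = 21818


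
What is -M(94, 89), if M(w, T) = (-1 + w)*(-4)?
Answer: 372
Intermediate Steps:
M(w, T) = 4 - 4*w
-M(94, 89) = -(4 - 4*94) = -(4 - 376) = -1*(-372) = 372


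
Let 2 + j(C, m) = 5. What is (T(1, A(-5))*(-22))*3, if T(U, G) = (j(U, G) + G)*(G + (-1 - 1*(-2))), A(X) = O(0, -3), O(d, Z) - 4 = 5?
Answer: -7920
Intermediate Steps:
O(d, Z) = 9 (O(d, Z) = 4 + 5 = 9)
A(X) = 9
j(C, m) = 3 (j(C, m) = -2 + 5 = 3)
T(U, G) = (1 + G)*(3 + G) (T(U, G) = (3 + G)*(G + (-1 - 1*(-2))) = (3 + G)*(G + (-1 + 2)) = (3 + G)*(G + 1) = (3 + G)*(1 + G) = (1 + G)*(3 + G))
(T(1, A(-5))*(-22))*3 = ((3 + 9² + 4*9)*(-22))*3 = ((3 + 81 + 36)*(-22))*3 = (120*(-22))*3 = -2640*3 = -7920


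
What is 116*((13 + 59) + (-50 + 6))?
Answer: 3248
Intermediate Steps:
116*((13 + 59) + (-50 + 6)) = 116*(72 - 44) = 116*28 = 3248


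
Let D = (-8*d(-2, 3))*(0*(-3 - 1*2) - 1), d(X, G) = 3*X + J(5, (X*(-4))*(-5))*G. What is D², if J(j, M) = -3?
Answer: 14400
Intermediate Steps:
d(X, G) = -3*G + 3*X (d(X, G) = 3*X - 3*G = -3*G + 3*X)
D = -120 (D = (-8*(-3*3 + 3*(-2)))*(0*(-3 - 1*2) - 1) = (-8*(-9 - 6))*(0*(-3 - 2) - 1) = (-8*(-15))*(0*(-5) - 1) = 120*(0 - 1) = 120*(-1) = -120)
D² = (-120)² = 14400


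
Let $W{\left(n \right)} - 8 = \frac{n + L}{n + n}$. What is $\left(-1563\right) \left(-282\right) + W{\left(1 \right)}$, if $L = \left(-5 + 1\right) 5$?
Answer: $\frac{881529}{2} \approx 4.4076 \cdot 10^{5}$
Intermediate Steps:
$L = -20$ ($L = \left(-4\right) 5 = -20$)
$W{\left(n \right)} = 8 + \frac{-20 + n}{2 n}$ ($W{\left(n \right)} = 8 + \frac{n - 20}{n + n} = 8 + \frac{-20 + n}{2 n}$)
$\left(-1563\right) \left(-282\right) + W{\left(1 \right)} = \left(-1563\right) \left(-282\right) + \left(\frac{17}{2} - \frac{10}{1}\right) = 440766 + \left(\frac{17}{2} - 10\right) = 440766 - \frac{3}{2} = \frac{881529}{2}$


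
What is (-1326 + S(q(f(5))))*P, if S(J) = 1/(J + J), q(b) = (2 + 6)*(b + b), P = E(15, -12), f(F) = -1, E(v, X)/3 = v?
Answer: -1909485/32 ≈ -59671.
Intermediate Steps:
E(v, X) = 3*v
P = 45 (P = 3*15 = 45)
q(b) = 16*b (q(b) = 8*(2*b) = 16*b)
S(J) = 1/(2*J)
(-1326 + S(q(f(5))))*P = (-1326 + 1/(2*((16*(-1)))))*45 = (-1326 + (1/2)/(-16))*45 = (-1326 + (1/2)*(-1/16))*45 = (-1326 - 1/32)*45 = -42433/32*45 = -1909485/32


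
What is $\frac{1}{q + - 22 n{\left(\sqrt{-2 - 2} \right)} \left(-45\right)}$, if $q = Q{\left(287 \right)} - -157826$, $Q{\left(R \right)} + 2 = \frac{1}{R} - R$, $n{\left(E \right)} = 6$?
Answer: $\frac{287}{46917900} \approx 6.1171 \cdot 10^{-6}$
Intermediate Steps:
$Q{\left(R \right)} = -2 + \frac{1}{R} - R$ ($Q{\left(R \right)} = -2 - \left(R - \frac{1}{R}\right) = -2 + \frac{1}{R} - R$)
$q = \frac{45213120}{287}$ ($q = \left(-2 + \frac{1}{287} - 287\right) - -157826 = \left(-2 + \frac{1}{287} - 287\right) + 157826 = - \frac{82942}{287} + 157826 = \frac{45213120}{287} \approx 1.5754 \cdot 10^{5}$)
$\frac{1}{q + - 22 n{\left(\sqrt{-2 - 2} \right)} \left(-45\right)} = \frac{1}{\frac{45213120}{287} + \left(-22\right) 6 \left(-45\right)} = \frac{1}{\frac{45213120}{287} - -5940} = \frac{1}{\frac{45213120}{287} + 5940} = \frac{1}{\frac{46917900}{287}} = \frac{287}{46917900}$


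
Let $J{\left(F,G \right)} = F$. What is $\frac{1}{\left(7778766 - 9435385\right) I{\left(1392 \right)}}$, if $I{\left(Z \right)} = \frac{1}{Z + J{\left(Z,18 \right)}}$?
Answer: $- \frac{2784}{1656619} \approx -0.0016805$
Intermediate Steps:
$I{\left(Z \right)} = \frac{1}{2 Z}$ ($I{\left(Z \right)} = \frac{1}{Z + Z} = \frac{1}{2 Z}$)
$\frac{1}{\left(7778766 - 9435385\right) I{\left(1392 \right)}} = \frac{1}{\left(7778766 - 9435385\right) \frac{1}{2 \cdot 1392}} = \frac{1}{\left(-1656619\right) \frac{1}{2} \cdot \frac{1}{1392}} = - \frac{\frac{1}{\frac{1}{2784}}}{1656619} = \left(- \frac{1}{1656619}\right) 2784 = - \frac{2784}{1656619}$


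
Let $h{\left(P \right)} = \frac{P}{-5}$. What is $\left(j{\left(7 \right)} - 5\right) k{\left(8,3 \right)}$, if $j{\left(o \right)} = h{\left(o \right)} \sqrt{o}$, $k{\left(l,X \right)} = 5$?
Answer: $-25 - 7 \sqrt{7} \approx -43.52$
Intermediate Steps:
$h{\left(P \right)} = - \frac{P}{5}$ ($h{\left(P \right)} = P \left(- \frac{1}{5}\right) = - \frac{P}{5}$)
$j{\left(o \right)} = - \frac{o^{\frac{3}{2}}}{5}$ ($j{\left(o \right)} = - \frac{o}{5} \sqrt{o} = - \frac{o^{\frac{3}{2}}}{5}$)
$\left(j{\left(7 \right)} - 5\right) k{\left(8,3 \right)} = \left(- \frac{7^{\frac{3}{2}}}{5} - 5\right) 5 = \left(- \frac{7 \sqrt{7}}{5} - 5\right) 5 = \left(-5 - \frac{7 \sqrt{7}}{5}\right) 5 = -25 - 7 \sqrt{7}$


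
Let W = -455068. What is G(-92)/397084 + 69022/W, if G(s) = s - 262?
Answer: -1723039120/11293763857 ≈ -0.15257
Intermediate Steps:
G(s) = -262 + s
G(-92)/397084 + 69022/W = (-262 - 92)/397084 + 69022/(-455068) = -354*1/397084 + 69022*(-1/455068) = -177/198542 - 34511/227534 = -1723039120/11293763857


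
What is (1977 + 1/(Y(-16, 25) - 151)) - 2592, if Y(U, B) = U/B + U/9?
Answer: -21229410/34519 ≈ -615.01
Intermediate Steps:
Y(U, B) = U/9 + U/B (Y(U, B) = U/B + U*(⅑) = U/B + U/9 = U/9 + U/B)
(1977 + 1/(Y(-16, 25) - 151)) - 2592 = (1977 + 1/(((⅑)*(-16) - 16/25) - 151)) - 2592 = (1977 + 1/((-16/9 - 16*1/25) - 151)) - 2592 = (1977 + 1/((-16/9 - 16/25) - 151)) - 2592 = (1977 + 1/(-544/225 - 151)) - 2592 = (1977 + 1/(-34519/225)) - 2592 = (1977 - 225/34519) - 2592 = 68243838/34519 - 2592 = -21229410/34519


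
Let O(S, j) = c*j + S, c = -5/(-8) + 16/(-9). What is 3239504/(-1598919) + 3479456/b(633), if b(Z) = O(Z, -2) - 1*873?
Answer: -200308979526032/13681949883 ≈ -14640.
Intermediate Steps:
c = -83/72 (c = -5*(-⅛) + 16*(-⅑) = 5/8 - 16/9 = -83/72 ≈ -1.1528)
O(S, j) = S - 83*j/72 (O(S, j) = -83*j/72 + S = S - 83*j/72)
b(Z) = -31345/36 + Z (b(Z) = (Z - 83/72*(-2)) - 1*873 = (Z + 83/36) - 873 = (83/36 + Z) - 873 = -31345/36 + Z)
3239504/(-1598919) + 3479456/b(633) = 3239504/(-1598919) + 3479456/(-31345/36 + 633) = 3239504*(-1/1598919) + 3479456/(-8557/36) = -3239504/1598919 + 3479456*(-36/8557) = -3239504/1598919 - 125260416/8557 = -200308979526032/13681949883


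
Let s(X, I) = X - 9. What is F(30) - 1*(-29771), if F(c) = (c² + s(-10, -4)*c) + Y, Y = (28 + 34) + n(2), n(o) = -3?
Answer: 30160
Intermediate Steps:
s(X, I) = -9 + X
Y = 59 (Y = (28 + 34) - 3 = 62 - 3 = 59)
F(c) = 59 + c² - 19*c (F(c) = (c² + (-9 - 10)*c) + 59 = (c² - 19*c) + 59 = 59 + c² - 19*c)
F(30) - 1*(-29771) = (59 + 30² - 19*30) - 1*(-29771) = (59 + 900 - 570) + 29771 = 389 + 29771 = 30160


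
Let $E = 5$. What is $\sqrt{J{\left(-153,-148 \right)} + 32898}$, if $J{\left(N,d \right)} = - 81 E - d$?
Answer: $\sqrt{32641} \approx 180.67$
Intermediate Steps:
$J{\left(N,d \right)} = -405 - d$ ($J{\left(N,d \right)} = \left(-81\right) 5 - d = -405 - d$)
$\sqrt{J{\left(-153,-148 \right)} + 32898} = \sqrt{\left(-405 - -148\right) + 32898} = \sqrt{\left(-405 + 148\right) + 32898} = \sqrt{-257 + 32898} = \sqrt{32641}$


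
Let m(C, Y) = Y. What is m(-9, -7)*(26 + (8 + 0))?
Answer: -238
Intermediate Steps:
m(-9, -7)*(26 + (8 + 0)) = -7*(26 + (8 + 0)) = -7*(26 + 8) = -7*34 = -238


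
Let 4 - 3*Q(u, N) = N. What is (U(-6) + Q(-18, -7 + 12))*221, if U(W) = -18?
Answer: -12155/3 ≈ -4051.7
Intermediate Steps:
Q(u, N) = 4/3 - N/3
(U(-6) + Q(-18, -7 + 12))*221 = (-18 + (4/3 - (-7 + 12)/3))*221 = (-18 + (4/3 - ⅓*5))*221 = (-18 + (4/3 - 5/3))*221 = (-18 - ⅓)*221 = -55/3*221 = -12155/3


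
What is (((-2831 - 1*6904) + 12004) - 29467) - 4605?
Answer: -31803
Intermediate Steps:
(((-2831 - 1*6904) + 12004) - 29467) - 4605 = (((-2831 - 6904) + 12004) - 29467) - 4605 = ((-9735 + 12004) - 29467) - 4605 = (2269 - 29467) - 4605 = -27198 - 4605 = -31803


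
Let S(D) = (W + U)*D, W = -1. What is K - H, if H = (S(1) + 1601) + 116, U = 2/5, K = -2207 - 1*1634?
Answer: -27787/5 ≈ -5557.4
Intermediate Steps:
K = -3841 (K = -2207 - 1634 = -3841)
U = ⅖ (U = 2*(⅕) = ⅖ ≈ 0.40000)
S(D) = -3*D/5 (S(D) = (-1 + ⅖)*D = -3*D/5)
H = 8582/5 (H = (-⅗*1 + 1601) + 116 = (-⅗ + 1601) + 116 = 8002/5 + 116 = 8582/5 ≈ 1716.4)
K - H = -3841 - 1*8582/5 = -3841 - 8582/5 = -27787/5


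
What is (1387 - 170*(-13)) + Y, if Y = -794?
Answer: 2803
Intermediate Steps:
(1387 - 170*(-13)) + Y = (1387 - 170*(-13)) - 794 = (1387 + 2210) - 794 = 3597 - 794 = 2803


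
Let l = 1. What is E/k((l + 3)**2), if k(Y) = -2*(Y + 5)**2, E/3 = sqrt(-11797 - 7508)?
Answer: -I*sqrt(2145)/98 ≈ -0.47259*I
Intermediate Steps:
E = 9*I*sqrt(2145) (E = 3*sqrt(-11797 - 7508) = 3*sqrt(-19305) = 3*(3*I*sqrt(2145)) = 9*I*sqrt(2145) ≈ 416.83*I)
k(Y) = -2*(5 + Y)**2
E/k((l + 3)**2) = (9*I*sqrt(2145))/((-2*(5 + (1 + 3)**2)**2)) = (9*I*sqrt(2145))/((-2*(5 + 4**2)**2)) = (9*I*sqrt(2145))/((-2*(5 + 16)**2)) = (9*I*sqrt(2145))/((-2*21**2)) = (9*I*sqrt(2145))/((-2*441)) = (9*I*sqrt(2145))/(-882) = (9*I*sqrt(2145))*(-1/882) = -I*sqrt(2145)/98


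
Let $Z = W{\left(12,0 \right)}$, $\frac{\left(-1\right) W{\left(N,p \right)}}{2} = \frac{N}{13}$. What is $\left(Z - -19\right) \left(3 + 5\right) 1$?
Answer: $\frac{1784}{13} \approx 137.23$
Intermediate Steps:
$W{\left(N,p \right)} = - \frac{2 N}{13}$ ($W{\left(N,p \right)} = - 2 \frac{N}{13} = - \frac{2 N}{13}$)
$Z = - \frac{24}{13}$ ($Z = \left(- \frac{2}{13}\right) 12 = - \frac{24}{13} \approx -1.8462$)
$\left(Z - -19\right) \left(3 + 5\right) 1 = \left(- \frac{24}{13} - -19\right) \left(3 + 5\right) 1 = \left(- \frac{24}{13} + \left(-26 + 45\right)\right) 8 \cdot 1 = \left(- \frac{24}{13} + 19\right) 8 = \frac{223}{13} \cdot 8 = \frac{1784}{13}$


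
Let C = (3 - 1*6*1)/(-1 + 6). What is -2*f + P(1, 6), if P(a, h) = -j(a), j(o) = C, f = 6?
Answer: -57/5 ≈ -11.400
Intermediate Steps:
C = -⅗ (C = (3 - 6*1)/5 = (3 - 6)*(⅕) = -3*⅕ = -⅗ ≈ -0.60000)
j(o) = -⅗
P(a, h) = ⅗ (P(a, h) = -1*(-⅗) = ⅗)
-2*f + P(1, 6) = -2*6 + ⅗ = -12 + ⅗ = -57/5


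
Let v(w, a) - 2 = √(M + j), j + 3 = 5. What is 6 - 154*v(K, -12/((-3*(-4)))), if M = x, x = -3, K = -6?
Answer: -302 - 154*I ≈ -302.0 - 154.0*I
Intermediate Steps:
M = -3
j = 2 (j = -3 + 5 = 2)
v(w, a) = 2 + I (v(w, a) = 2 + √(-3 + 2) = 2 + √(-1) = 2 + I)
6 - 154*v(K, -12/((-3*(-4)))) = 6 - 154*(2 + I) = 6 + (-308 - 154*I) = -302 - 154*I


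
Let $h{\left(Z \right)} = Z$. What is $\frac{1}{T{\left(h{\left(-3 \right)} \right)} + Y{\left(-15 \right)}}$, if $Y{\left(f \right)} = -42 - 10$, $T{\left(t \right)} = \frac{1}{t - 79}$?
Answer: $- \frac{82}{4265} \approx -0.019226$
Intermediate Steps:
$T{\left(t \right)} = \frac{1}{-79 + t}$
$Y{\left(f \right)} = -52$ ($Y{\left(f \right)} = -42 - 10 = -52$)
$\frac{1}{T{\left(h{\left(-3 \right)} \right)} + Y{\left(-15 \right)}} = \frac{1}{\frac{1}{-79 - 3} - 52} = \frac{1}{\frac{1}{-82} - 52} = \frac{1}{- \frac{1}{82} - 52} = \frac{1}{- \frac{4265}{82}} = - \frac{82}{4265}$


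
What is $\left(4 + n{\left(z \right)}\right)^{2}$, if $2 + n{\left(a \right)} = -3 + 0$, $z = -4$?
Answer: $1$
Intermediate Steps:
$n{\left(a \right)} = -5$ ($n{\left(a \right)} = -2 + \left(-3 + 0\right) = -2 - 3 = -5$)
$\left(4 + n{\left(z \right)}\right)^{2} = \left(4 - 5\right)^{2} = \left(-1\right)^{2} = 1$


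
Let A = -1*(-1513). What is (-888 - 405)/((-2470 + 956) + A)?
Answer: 1293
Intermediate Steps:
A = 1513
(-888 - 405)/((-2470 + 956) + A) = (-888 - 405)/((-2470 + 956) + 1513) = -1293/(-1514 + 1513) = -1293/(-1) = -1293*(-1) = 1293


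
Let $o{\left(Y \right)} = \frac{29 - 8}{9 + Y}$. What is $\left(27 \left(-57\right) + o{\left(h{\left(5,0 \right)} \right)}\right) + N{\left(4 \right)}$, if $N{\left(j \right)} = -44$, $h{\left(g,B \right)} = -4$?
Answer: $- \frac{7894}{5} \approx -1578.8$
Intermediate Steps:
$o{\left(Y \right)} = \frac{21}{9 + Y}$
$\left(27 \left(-57\right) + o{\left(h{\left(5,0 \right)} \right)}\right) + N{\left(4 \right)} = \left(27 \left(-57\right) + \frac{21}{9 - 4}\right) - 44 = \left(-1539 + \frac{21}{5}\right) - 44 = - \frac{7674}{5} - 44 = - \frac{7894}{5}$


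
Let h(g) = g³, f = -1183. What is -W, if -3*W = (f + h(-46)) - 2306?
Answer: -100825/3 ≈ -33608.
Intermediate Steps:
W = 100825/3 (W = -((-1183 + (-46)³) - 2306)/3 = -((-1183 - 97336) - 2306)/3 = -(-98519 - 2306)/3 = -⅓*(-100825) = 100825/3 ≈ 33608.)
-W = -1*100825/3 = -100825/3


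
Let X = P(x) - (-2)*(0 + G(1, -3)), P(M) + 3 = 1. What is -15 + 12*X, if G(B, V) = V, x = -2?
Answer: -111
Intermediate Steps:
P(M) = -2 (P(M) = -3 + 1 = -2)
X = -8 (X = -2 - (-2)*(0 - 3) = -2 - (-2)*(-3) = -2 - 1*6 = -2 - 6 = -8)
-15 + 12*X = -15 + 12*(-8) = -15 - 96 = -111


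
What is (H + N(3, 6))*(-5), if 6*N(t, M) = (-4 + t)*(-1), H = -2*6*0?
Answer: -⅚ ≈ -0.83333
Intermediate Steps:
H = 0 (H = -12*0 = 0)
N(t, M) = ⅔ - t/6 (N(t, M) = ((-4 + t)*(-1))/6 = (4 - t)/6 = ⅔ - t/6)
(H + N(3, 6))*(-5) = (0 + (⅔ - ⅙*3))*(-5) = (0 + (⅔ - ½))*(-5) = (0 + ⅙)*(-5) = (⅙)*(-5) = -⅚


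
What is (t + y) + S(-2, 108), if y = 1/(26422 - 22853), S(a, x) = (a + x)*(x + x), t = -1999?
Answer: 74581394/3569 ≈ 20897.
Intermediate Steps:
S(a, x) = 2*x*(a + x) (S(a, x) = (a + x)*(2*x) = 2*x*(a + x))
y = 1/3569 ≈ 0.00028019
(t + y) + S(-2, 108) = (-1999 + 1/3569) + 2*108*(-2 + 108) = -7134430/3569 + 2*108*106 = -7134430/3569 + 22896 = 74581394/3569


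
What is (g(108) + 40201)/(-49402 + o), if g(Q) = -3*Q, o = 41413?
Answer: -39877/7989 ≈ -4.9915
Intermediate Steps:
(g(108) + 40201)/(-49402 + o) = (-3*108 + 40201)/(-49402 + 41413) = (-324 + 40201)/(-7989) = 39877*(-1/7989) = -39877/7989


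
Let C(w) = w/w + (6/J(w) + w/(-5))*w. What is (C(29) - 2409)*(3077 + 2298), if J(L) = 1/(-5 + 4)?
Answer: -14782325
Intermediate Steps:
J(L) = -1 (J(L) = 1/(-1) = -1)
C(w) = 1 + w*(-6 - w/5) (C(w) = w/w + (6/(-1) + w/(-5))*w = 1 + (6*(-1) + w*(-1/5))*w = 1 + (-6 - w/5)*w = 1 + w*(-6 - w/5))
(C(29) - 2409)*(3077 + 2298) = ((1 - 6*29 - 1/5*29**2) - 2409)*(3077 + 2298) = ((1 - 174 - 1/5*841) - 2409)*5375 = ((1 - 174 - 841/5) - 2409)*5375 = (-1706/5 - 2409)*5375 = -13751/5*5375 = -14782325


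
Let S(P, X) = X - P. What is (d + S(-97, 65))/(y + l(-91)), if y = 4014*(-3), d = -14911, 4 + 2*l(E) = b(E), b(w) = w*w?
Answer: 29498/15807 ≈ 1.8661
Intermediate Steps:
b(w) = w²
l(E) = -2 + E²/2
y = -12042
(d + S(-97, 65))/(y + l(-91)) = (-14911 + (65 - 1*(-97)))/(-12042 + (-2 + (½)*(-91)²)) = (-14911 + (65 + 97))/(-12042 + (-2 + (½)*8281)) = (-14911 + 162)/(-12042 + (-2 + 8281/2)) = -14749/(-12042 + 8277/2) = -14749/(-15807/2) = -14749*(-2/15807) = 29498/15807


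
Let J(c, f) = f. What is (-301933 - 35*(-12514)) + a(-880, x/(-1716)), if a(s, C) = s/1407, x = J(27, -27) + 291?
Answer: 191431319/1407 ≈ 1.3606e+5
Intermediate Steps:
x = 264 (x = -27 + 291 = 264)
a(s, C) = s/1407 (a(s, C) = s*(1/1407) = s/1407)
(-301933 - 35*(-12514)) + a(-880, x/(-1716)) = (-301933 - 35*(-12514)) + (1/1407)*(-880) = (-301933 + 437990) - 880/1407 = 136057 - 880/1407 = 191431319/1407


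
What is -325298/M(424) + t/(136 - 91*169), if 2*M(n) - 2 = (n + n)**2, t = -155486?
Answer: 16982313448/1826888793 ≈ 9.2958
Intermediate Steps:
M(n) = 1 + 2*n**2 (M(n) = 1 + (n + n)**2/2 = 1 + (2*n)**2/2 = 1 + (4*n**2)/2 = 1 + 2*n**2)
-325298/M(424) + t/(136 - 91*169) = -325298/(1 + 2*424**2) - 155486/(136 - 91*169) = -325298/(1 + 2*179776) - 155486/(136 - 15379) = -325298/(1 + 359552) - 155486/(-15243) = -325298/359553 - 155486*(-1/15243) = -325298*1/359553 + 155486/15243 = -325298/359553 + 155486/15243 = 16982313448/1826888793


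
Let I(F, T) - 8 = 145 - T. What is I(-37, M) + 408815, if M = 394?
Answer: 408574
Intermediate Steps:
I(F, T) = 153 - T (I(F, T) = 8 + (145 - T) = 153 - T)
I(-37, M) + 408815 = (153 - 1*394) + 408815 = (153 - 394) + 408815 = -241 + 408815 = 408574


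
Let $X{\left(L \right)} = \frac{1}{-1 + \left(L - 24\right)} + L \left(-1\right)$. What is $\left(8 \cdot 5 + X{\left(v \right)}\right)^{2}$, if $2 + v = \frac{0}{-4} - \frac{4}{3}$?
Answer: $\frac{121903681}{65025} \approx 1874.7$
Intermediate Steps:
$v = - \frac{10}{3}$ ($v = -2 + \left(\frac{0}{-4} - \frac{4}{3}\right) = -2 + \left(0 \left(- \frac{1}{4}\right) - \frac{4}{3}\right) = -2 + \left(0 - \frac{4}{3}\right) = -2 - \frac{4}{3} = - \frac{10}{3} \approx -3.3333$)
$X{\left(L \right)} = \frac{1}{-25 + L} - L$ ($X{\left(L \right)} = \frac{1}{-1 + \left(L - 24\right)} - L = \frac{1}{-1 + \left(-24 + L\right)} - L = \frac{1}{-25 + L} - L$)
$\left(8 \cdot 5 + X{\left(v \right)}\right)^{2} = \left(8 \cdot 5 + \frac{1 - \left(- \frac{10}{3}\right)^{2} + 25 \left(- \frac{10}{3}\right)}{-25 - \frac{10}{3}}\right)^{2} = \left(40 + \frac{1 - \frac{100}{9} - \frac{250}{3}}{- \frac{85}{3}}\right)^{2} = \left(40 - \frac{3 \left(1 - \frac{100}{9} - \frac{250}{3}\right)}{85}\right)^{2} = \left(40 - - \frac{841}{255}\right)^{2} = \left(40 + \frac{841}{255}\right)^{2} = \left(\frac{11041}{255}\right)^{2} = \frac{121903681}{65025}$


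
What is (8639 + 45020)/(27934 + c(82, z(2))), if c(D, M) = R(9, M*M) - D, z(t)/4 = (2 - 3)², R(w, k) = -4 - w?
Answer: 53659/27839 ≈ 1.9275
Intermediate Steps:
z(t) = 4 (z(t) = 4*(2 - 3)² = 4*(-1)² = 4*1 = 4)
c(D, M) = -13 - D (c(D, M) = (-4 - 1*9) - D = (-4 - 9) - D = -13 - D)
(8639 + 45020)/(27934 + c(82, z(2))) = (8639 + 45020)/(27934 + (-13 - 1*82)) = 53659/(27934 + (-13 - 82)) = 53659/(27934 - 95) = 53659/27839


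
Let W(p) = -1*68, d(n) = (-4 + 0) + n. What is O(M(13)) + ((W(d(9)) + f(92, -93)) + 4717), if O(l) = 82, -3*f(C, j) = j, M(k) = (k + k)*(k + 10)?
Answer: 4762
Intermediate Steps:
M(k) = 2*k*(10 + k) (M(k) = (2*k)*(10 + k) = 2*k*(10 + k))
f(C, j) = -j/3
d(n) = -4 + n
W(p) = -68
O(M(13)) + ((W(d(9)) + f(92, -93)) + 4717) = 82 + ((-68 - ⅓*(-93)) + 4717) = 82 + ((-68 + 31) + 4717) = 82 + (-37 + 4717) = 82 + 4680 = 4762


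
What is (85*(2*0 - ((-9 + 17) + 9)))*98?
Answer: -141610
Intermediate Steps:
(85*(2*0 - ((-9 + 17) + 9)))*98 = (85*(0 - (8 + 9)))*98 = (85*(0 - 1*17))*98 = (85*(0 - 17))*98 = (85*(-17))*98 = -1445*98 = -141610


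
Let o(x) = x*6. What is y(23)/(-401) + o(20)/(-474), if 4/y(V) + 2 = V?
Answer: -168736/665259 ≈ -0.25364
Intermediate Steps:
y(V) = 4/(-2 + V)
o(x) = 6*x
y(23)/(-401) + o(20)/(-474) = (4/(-2 + 23))/(-401) + (6*20)/(-474) = (4/21)*(-1/401) + 120*(-1/474) = (4*(1/21))*(-1/401) - 20/79 = (4/21)*(-1/401) - 20/79 = -4/8421 - 20/79 = -168736/665259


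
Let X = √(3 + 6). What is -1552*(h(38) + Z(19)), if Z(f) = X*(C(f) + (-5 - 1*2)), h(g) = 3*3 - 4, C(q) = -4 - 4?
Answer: 62080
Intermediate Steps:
X = 3 (X = √9 = 3)
C(q) = -8
h(g) = 5 (h(g) = 9 - 4 = 5)
Z(f) = -45 (Z(f) = 3*(-8 + (-5 - 1*2)) = 3*(-8 + (-5 - 2)) = 3*(-8 - 7) = 3*(-15) = -45)
-1552*(h(38) + Z(19)) = -1552*(5 - 45) = -1552*(-40) = 62080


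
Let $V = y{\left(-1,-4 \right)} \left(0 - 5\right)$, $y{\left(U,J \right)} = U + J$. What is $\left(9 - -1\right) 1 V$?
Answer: $250$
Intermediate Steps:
$y{\left(U,J \right)} = J + U$
$V = 25$ ($V = \left(-4 - 1\right) \left(0 - 5\right) = \left(-5\right) \left(-5\right) = 25$)
$\left(9 - -1\right) 1 V = \left(9 - -1\right) 1 \cdot 25 = \left(9 + 1\right) 1 \cdot 25 = 10 \cdot 1 \cdot 25 = 10 \cdot 25 = 250$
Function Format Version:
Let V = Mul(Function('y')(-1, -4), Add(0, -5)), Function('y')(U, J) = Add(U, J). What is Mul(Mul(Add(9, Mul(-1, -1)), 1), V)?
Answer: 250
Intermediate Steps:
Function('y')(U, J) = Add(J, U)
V = 25 (V = Mul(Add(-4, -1), Add(0, -5)) = Mul(-5, -5) = 25)
Mul(Mul(Add(9, Mul(-1, -1)), 1), V) = Mul(Mul(Add(9, Mul(-1, -1)), 1), 25) = Mul(Mul(Add(9, 1), 1), 25) = Mul(Mul(10, 1), 25) = Mul(10, 25) = 250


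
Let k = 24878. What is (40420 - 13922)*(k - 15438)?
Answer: 250141120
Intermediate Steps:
(40420 - 13922)*(k - 15438) = (40420 - 13922)*(24878 - 15438) = 26498*9440 = 250141120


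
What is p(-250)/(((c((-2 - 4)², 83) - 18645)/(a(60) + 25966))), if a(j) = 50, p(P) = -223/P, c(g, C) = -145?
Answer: -1450392/1174375 ≈ -1.2350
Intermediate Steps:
p(-250)/(((c((-2 - 4)², 83) - 18645)/(a(60) + 25966))) = (-223/(-250))/(((-145 - 18645)/(50 + 25966))) = (-223*(-1/250))/((-18790/26016)) = 223/(250*((-18790*1/26016))) = 223/(250*(-9395/13008)) = (223/250)*(-13008/9395) = -1450392/1174375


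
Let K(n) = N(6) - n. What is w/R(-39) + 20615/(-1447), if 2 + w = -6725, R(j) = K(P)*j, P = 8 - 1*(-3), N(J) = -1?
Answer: -19381789/677196 ≈ -28.621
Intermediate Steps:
P = 11 (P = 8 + 3 = 11)
K(n) = -1 - n
R(j) = -12*j (R(j) = (-1 - 1*11)*j = (-1 - 11)*j = -12*j)
w = -6727 (w = -2 - 6725 = -6727)
w/R(-39) + 20615/(-1447) = -6727/((-12*(-39))) + 20615/(-1447) = -6727/468 + 20615*(-1/1447) = -6727*1/468 - 20615/1447 = -6727/468 - 20615/1447 = -19381789/677196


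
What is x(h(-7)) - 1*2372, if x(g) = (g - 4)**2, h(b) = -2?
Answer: -2336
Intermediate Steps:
x(g) = (-4 + g)**2
x(h(-7)) - 1*2372 = (-4 - 2)**2 - 1*2372 = (-6)**2 - 2372 = 36 - 2372 = -2336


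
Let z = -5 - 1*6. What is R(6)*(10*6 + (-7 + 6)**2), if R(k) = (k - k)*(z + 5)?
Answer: 0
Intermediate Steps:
z = -11 (z = -5 - 6 = -11)
R(k) = 0 (R(k) = (k - k)*(-11 + 5) = 0*(-6) = 0)
R(6)*(10*6 + (-7 + 6)**2) = 0*(10*6 + (-7 + 6)**2) = 0*(60 + (-1)**2) = 0*(60 + 1) = 0*61 = 0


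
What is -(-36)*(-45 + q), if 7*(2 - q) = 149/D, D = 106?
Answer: -576990/371 ≈ -1555.2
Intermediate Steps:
q = 1335/742 (q = 2 - 149/(7*106) = 2 - ⅐*149/106 = 2 - 149/742 = 1335/742 ≈ 1.7992)
-(-36)*(-45 + q) = -(-36)*(-45 + 1335/742) = -(-36)*(-32055)/742 = -1*576990/371 = -576990/371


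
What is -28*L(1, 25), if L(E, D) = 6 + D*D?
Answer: -17668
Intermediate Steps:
L(E, D) = 6 + D²
-28*L(1, 25) = -28*(6 + 25²) = -28*(6 + 625) = -28*631 = -17668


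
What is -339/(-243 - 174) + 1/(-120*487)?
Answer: 6603581/8123160 ≈ 0.81293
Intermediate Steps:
-339/(-243 - 174) + 1/(-120*487) = -339/(-417) - 1/120*1/487 = -339*(-1/417) - 1/58440 = 113/139 - 1/58440 = 6603581/8123160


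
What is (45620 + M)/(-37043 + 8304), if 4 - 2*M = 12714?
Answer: -39265/28739 ≈ -1.3663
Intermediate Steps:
M = -6355 (M = 2 - ½*12714 = 2 - 6357 = -6355)
(45620 + M)/(-37043 + 8304) = (45620 - 6355)/(-37043 + 8304) = 39265/(-28739) = 39265*(-1/28739) = -39265/28739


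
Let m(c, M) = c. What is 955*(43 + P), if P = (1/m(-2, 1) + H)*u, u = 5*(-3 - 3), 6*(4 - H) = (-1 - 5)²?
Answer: 112690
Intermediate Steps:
H = -2 (H = 4 - (-1 - 5)²/6 = 4 - ⅙*(-6)² = 4 - ⅙*36 = 4 - 6 = -2)
u = -30 (u = 5*(-6) = -30)
P = 75 (P = (1/(-2) - 2)*(-30) = (-½ - 2)*(-30) = -5/2*(-30) = 75)
955*(43 + P) = 955*(43 + 75) = 955*118 = 112690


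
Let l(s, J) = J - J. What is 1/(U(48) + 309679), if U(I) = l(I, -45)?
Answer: 1/309679 ≈ 3.2292e-6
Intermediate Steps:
l(s, J) = 0
U(I) = 0
1/(U(48) + 309679) = 1/(0 + 309679) = 1/309679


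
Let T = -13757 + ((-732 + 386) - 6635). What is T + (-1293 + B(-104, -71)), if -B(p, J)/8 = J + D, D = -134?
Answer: -20391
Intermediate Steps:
B(p, J) = 1072 - 8*J (B(p, J) = -8*(J - 134) = -8*(-134 + J) = 1072 - 8*J)
T = -20738 (T = -13757 + (-346 - 6635) = -13757 - 6981 = -20738)
T + (-1293 + B(-104, -71)) = -20738 + (-1293 + (1072 - 8*(-71))) = -20738 + (-1293 + (1072 + 568)) = -20738 + (-1293 + 1640) = -20738 + 347 = -20391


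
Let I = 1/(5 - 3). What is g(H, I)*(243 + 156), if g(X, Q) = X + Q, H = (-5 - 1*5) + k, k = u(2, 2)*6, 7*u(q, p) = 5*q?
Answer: -741/2 ≈ -370.50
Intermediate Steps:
u(q, p) = 5*q/7 (u(q, p) = (5*q)/7 = 5*q/7)
k = 60/7 (k = ((5/7)*2)*6 = (10/7)*6 = 60/7 ≈ 8.5714)
I = 1/2 ≈ 0.50000
H = -10/7 (H = (-5 - 1*5) + 60/7 = (-5 - 5) + 60/7 = -10 + 60/7 = -10/7 ≈ -1.4286)
g(X, Q) = Q + X
g(H, I)*(243 + 156) = (1/2 - 10/7)*(243 + 156) = -13/14*399 = -741/2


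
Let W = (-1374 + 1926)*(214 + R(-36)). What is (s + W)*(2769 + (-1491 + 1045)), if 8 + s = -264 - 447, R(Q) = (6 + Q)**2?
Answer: 1426807507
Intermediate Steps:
s = -719 (s = -8 + (-264 - 447) = -8 - 711 = -719)
W = 614928 (W = (-1374 + 1926)*(214 + (6 - 36)**2) = 552*(214 + (-30)**2) = 552*(214 + 900) = 552*1114 = 614928)
(s + W)*(2769 + (-1491 + 1045)) = (-719 + 614928)*(2769 + (-1491 + 1045)) = 614209*(2769 - 446) = 614209*2323 = 1426807507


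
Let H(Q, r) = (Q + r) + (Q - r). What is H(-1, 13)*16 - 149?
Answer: -181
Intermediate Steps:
H(Q, r) = 2*Q
H(-1, 13)*16 - 149 = (2*(-1))*16 - 149 = -2*16 - 149 = -32 - 149 = -181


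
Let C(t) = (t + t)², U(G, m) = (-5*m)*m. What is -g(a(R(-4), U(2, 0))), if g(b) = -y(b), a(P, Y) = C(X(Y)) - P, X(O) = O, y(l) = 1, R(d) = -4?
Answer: 1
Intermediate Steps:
U(G, m) = -5*m²
C(t) = 4*t² (C(t) = (2*t)² = 4*t²)
a(P, Y) = -P + 4*Y² (a(P, Y) = 4*Y² - P = -P + 4*Y²)
g(b) = -1 (g(b) = -1*1 = -1)
-g(a(R(-4), U(2, 0))) = -1*(-1) = 1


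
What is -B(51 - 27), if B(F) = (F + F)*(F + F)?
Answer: -2304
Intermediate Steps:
B(F) = 4*F**2 (B(F) = (2*F)*(2*F) = 4*F**2)
-B(51 - 27) = -4*(51 - 27)**2 = -4*24**2 = -4*576 = -1*2304 = -2304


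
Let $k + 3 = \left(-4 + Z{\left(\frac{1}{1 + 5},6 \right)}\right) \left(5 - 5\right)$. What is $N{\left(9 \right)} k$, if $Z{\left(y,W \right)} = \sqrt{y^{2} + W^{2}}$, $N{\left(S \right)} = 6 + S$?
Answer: $-45$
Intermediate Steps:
$Z{\left(y,W \right)} = \sqrt{W^{2} + y^{2}}$
$k = -3$ ($k = -3 + \left(-4 + \sqrt{6^{2} + \left(\frac{1}{1 + 5}\right)^{2}}\right) \left(5 - 5\right) = -3 + \left(-4 + \sqrt{36 + \left(\frac{1}{6}\right)^{2}}\right) 0 = -3 + \left(-4 + \sqrt{36 + \frac{1}{36}}\right) 0 = -3 + \left(-4 + \sqrt{\frac{1297}{36}}\right) 0 = -3 + \left(-4 + \frac{\sqrt{1297}}{6}\right) 0 = -3 + 0 = -3$)
$N{\left(9 \right)} k = \left(6 + 9\right) \left(-3\right) = 15 \left(-3\right) = -45$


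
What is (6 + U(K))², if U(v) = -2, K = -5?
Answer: 16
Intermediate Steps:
(6 + U(K))² = (6 - 2)² = 4² = 16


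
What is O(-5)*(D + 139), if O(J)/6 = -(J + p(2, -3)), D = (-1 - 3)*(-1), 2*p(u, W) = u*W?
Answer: 6864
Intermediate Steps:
p(u, W) = W*u/2 (p(u, W) = (u*W)/2 = (W*u)/2 = W*u/2)
D = 4 (D = -4*(-1) = 4)
O(J) = 18 - 6*J (O(J) = 6*(-(J + (1/2)*(-3)*2)) = 6*(-(J - 3)) = 6*(-(-3 + J)) = 6*(3 - J) = 18 - 6*J)
O(-5)*(D + 139) = (18 - 6*(-5))*(4 + 139) = (18 + 30)*143 = 48*143 = 6864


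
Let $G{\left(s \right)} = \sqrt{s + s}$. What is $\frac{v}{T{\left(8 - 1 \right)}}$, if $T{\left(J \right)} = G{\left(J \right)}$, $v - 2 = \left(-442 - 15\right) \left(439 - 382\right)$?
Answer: $- \frac{3721 \sqrt{14}}{2} \approx -6961.4$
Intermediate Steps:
$v = -26047$ ($v = 2 + \left(-442 - 15\right) \left(439 - 382\right) = 2 - 26049 = -26047$)
$G{\left(s \right)} = \sqrt{2} \sqrt{s}$ ($G{\left(s \right)} = \sqrt{2 s} = \sqrt{2} \sqrt{s}$)
$T{\left(J \right)} = \sqrt{2} \sqrt{J}$
$\frac{v}{T{\left(8 - 1 \right)}} = - \frac{26047}{\sqrt{2} \sqrt{8 - 1}} = - \frac{26047}{\sqrt{2} \sqrt{7}} = - \frac{26047}{\sqrt{14}} = - 26047 \frac{\sqrt{14}}{14} = - \frac{3721 \sqrt{14}}{2}$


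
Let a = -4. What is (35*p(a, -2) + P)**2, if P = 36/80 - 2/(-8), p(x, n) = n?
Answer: 480249/100 ≈ 4802.5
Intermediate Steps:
P = 7/10 (P = 36*(1/80) - 2*(-1/8) = 9/20 + 1/4 = 7/10 ≈ 0.70000)
(35*p(a, -2) + P)**2 = (35*(-2) + 7/10)**2 = (-70 + 7/10)**2 = (-693/10)**2 = 480249/100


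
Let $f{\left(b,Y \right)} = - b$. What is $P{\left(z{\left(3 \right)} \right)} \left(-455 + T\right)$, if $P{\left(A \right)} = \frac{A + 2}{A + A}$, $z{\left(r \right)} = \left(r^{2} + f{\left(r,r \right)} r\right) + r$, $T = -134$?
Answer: $- \frac{2945}{6} \approx -490.83$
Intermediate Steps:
$z{\left(r \right)} = r$ ($z{\left(r \right)} = \left(r^{2} + - r r\right) + r = \left(r^{2} - r^{2}\right) + r = 0 + r = r$)
$P{\left(A \right)} = \frac{2 + A}{2 A}$
$P{\left(z{\left(3 \right)} \right)} \left(-455 + T\right) = \frac{2 + 3}{2 \cdot 3} \left(-455 - 134\right) = \frac{1}{2} \cdot \frac{1}{3} \cdot 5 \left(-589\right) = \frac{5}{6} \left(-589\right) = - \frac{2945}{6}$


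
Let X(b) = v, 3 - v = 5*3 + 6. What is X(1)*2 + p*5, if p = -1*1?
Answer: -41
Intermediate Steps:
p = -1
v = -18 (v = 3 - (5*3 + 6) = 3 - (15 + 6) = 3 - 1*21 = 3 - 21 = -18)
X(b) = -18
X(1)*2 + p*5 = -18*2 - 1*5 = -36 - 5 = -41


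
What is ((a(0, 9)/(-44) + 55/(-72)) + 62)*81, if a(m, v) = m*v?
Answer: 39681/8 ≈ 4960.1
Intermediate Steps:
((a(0, 9)/(-44) + 55/(-72)) + 62)*81 = (((0*9)/(-44) + 55/(-72)) + 62)*81 = ((0*(-1/44) + 55*(-1/72)) + 62)*81 = ((0 - 55/72) + 62)*81 = (-55/72 + 62)*81 = (4409/72)*81 = 39681/8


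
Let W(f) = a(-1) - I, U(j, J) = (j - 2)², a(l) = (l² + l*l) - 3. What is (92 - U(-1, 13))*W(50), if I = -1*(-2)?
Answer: -249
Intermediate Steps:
a(l) = -3 + 2*l² (a(l) = (l² + l²) - 3 = 2*l² - 3 = -3 + 2*l²)
U(j, J) = (-2 + j)²
I = 2
W(f) = -3 (W(f) = (-3 + 2*(-1)²) - 1*2 = (-3 + 2*1) - 2 = (-3 + 2) - 2 = -1 - 2 = -3)
(92 - U(-1, 13))*W(50) = (92 - (-2 - 1)²)*(-3) = (92 - 1*(-3)²)*(-3) = (92 - 1*9)*(-3) = (92 - 9)*(-3) = 83*(-3) = -249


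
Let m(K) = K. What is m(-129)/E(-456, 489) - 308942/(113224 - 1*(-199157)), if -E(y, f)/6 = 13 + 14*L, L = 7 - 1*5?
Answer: -11900861/25615242 ≈ -0.46460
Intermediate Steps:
L = 2 (L = 7 - 5 = 2)
E(y, f) = -246 (E(y, f) = -6*(13 + 14*2) = -6*(13 + 28) = -6*41 = -246)
m(-129)/E(-456, 489) - 308942/(113224 - 1*(-199157)) = -129/(-246) - 308942/(113224 - 1*(-199157)) = -129*(-1/246) - 308942/(113224 + 199157) = 43/82 - 308942/312381 = -11900861/25615242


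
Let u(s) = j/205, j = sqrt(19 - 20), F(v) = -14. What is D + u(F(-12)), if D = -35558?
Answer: -35558 + I/205 ≈ -35558.0 + 0.0048781*I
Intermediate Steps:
j = I (j = sqrt(-1) = I ≈ 1.0*I)
u(s) = I/205
D + u(F(-12)) = -35558 + I/205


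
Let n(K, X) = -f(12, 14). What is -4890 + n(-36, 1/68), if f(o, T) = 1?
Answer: -4891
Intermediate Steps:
n(K, X) = -1 (n(K, X) = -1*1 = -1)
-4890 + n(-36, 1/68) = -4890 - 1 = -4891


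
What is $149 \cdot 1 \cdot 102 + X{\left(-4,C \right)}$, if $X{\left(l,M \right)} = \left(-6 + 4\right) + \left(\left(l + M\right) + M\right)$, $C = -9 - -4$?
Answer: $15182$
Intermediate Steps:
$C = -5$ ($C = -9 + 4 = -5$)
$X{\left(l,M \right)} = -2 + l + 2 M$ ($X{\left(l,M \right)} = -2 + \left(\left(M + l\right) + M\right) = -2 + \left(l + 2 M\right) = -2 + l + 2 M$)
$149 \cdot 1 \cdot 102 + X{\left(-4,C \right)} = 149 \cdot 1 \cdot 102 - 16 = 149 \cdot 102 - 16 = 15198 - 16 = 15182$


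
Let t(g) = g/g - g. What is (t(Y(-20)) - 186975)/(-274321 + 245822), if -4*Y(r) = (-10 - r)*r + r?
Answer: 187029/28499 ≈ 6.5627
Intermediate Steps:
Y(r) = -r/4 - r*(-10 - r)/4 (Y(r) = -((-10 - r)*r + r)/4 = -(r*(-10 - r) + r)/4 = -(r + r*(-10 - r))/4 = -r/4 - r*(-10 - r)/4)
t(g) = 1 - g
(t(Y(-20)) - 186975)/(-274321 + 245822) = ((1 - (-20)*(9 - 20)/4) - 186975)/(-274321 + 245822) = ((1 - (-20)*(-11)/4) - 186975)/(-28499) = ((1 - 1*55) - 186975)*(-1/28499) = ((1 - 55) - 186975)*(-1/28499) = (-54 - 186975)*(-1/28499) = -187029*(-1/28499) = 187029/28499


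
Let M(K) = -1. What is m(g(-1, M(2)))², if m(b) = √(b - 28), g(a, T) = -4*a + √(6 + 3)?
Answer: -21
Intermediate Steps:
g(a, T) = 3 - 4*a (g(a, T) = -4*a + √9 = -4*a + 3 = 3 - 4*a)
m(b) = √(-28 + b)
m(g(-1, M(2)))² = (√(-28 + (3 - 4*(-1))))² = (√(-28 + (3 + 4)))² = (√(-28 + 7))² = (√(-21))² = (I*√21)² = -21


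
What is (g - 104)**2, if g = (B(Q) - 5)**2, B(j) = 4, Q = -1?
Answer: 10609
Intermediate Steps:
g = 1 (g = (4 - 5)**2 = (-1)**2 = 1)
(g - 104)**2 = (1 - 104)**2 = (-103)**2 = 10609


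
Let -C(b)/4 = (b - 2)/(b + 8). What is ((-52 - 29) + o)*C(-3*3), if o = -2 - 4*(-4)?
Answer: 2948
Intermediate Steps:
C(b) = -4*(-2 + b)/(8 + b) (C(b) = -4*(b - 2)/(b + 8) = -4*(-2 + b)/(8 + b))
o = 14 (o = -2 + 16 = 14)
((-52 - 29) + o)*C(-3*3) = ((-52 - 29) + 14)*(4*(2 - (-3)*3)/(8 - 3*3)) = (-81 + 14)*(4*(2 - 1*(-9))/(8 - 9)) = -268*(2 + 9)/(-1) = -268*(-1)*11 = -67*(-44) = 2948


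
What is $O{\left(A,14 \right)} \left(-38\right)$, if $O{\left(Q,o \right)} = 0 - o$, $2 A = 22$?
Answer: $532$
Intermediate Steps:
$A = 11$ ($A = \frac{1}{2} \cdot 22 = 11$)
$O{\left(Q,o \right)} = - o$
$O{\left(A,14 \right)} \left(-38\right) = \left(-1\right) 14 \left(-38\right) = \left(-14\right) \left(-38\right) = 532$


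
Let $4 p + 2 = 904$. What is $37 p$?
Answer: $\frac{16687}{2} \approx 8343.5$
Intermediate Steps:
$p = \frac{451}{2}$ ($p = - \frac{1}{2} + \frac{1}{4} \cdot 904 = - \frac{1}{2} + 226 = \frac{451}{2} \approx 225.5$)
$37 p = 37 \cdot \frac{451}{2} = \frac{16687}{2}$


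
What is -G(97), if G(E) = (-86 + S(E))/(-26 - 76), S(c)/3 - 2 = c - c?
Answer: -40/51 ≈ -0.78431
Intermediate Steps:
S(c) = 6 (S(c) = 6 + 3*(c - c) = 6 + 3*0 = 6 + 0 = 6)
G(E) = 40/51 (G(E) = (-86 + 6)/(-26 - 76) = -80/(-102) = -80*(-1/102) = 40/51)
-G(97) = -1*40/51 = -40/51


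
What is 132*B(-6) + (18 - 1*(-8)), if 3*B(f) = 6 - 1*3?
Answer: 158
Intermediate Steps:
B(f) = 1 (B(f) = (6 - 1*3)/3 = (6 - 3)/3 = (1/3)*3 = 1)
132*B(-6) + (18 - 1*(-8)) = 132*1 + (18 - 1*(-8)) = 132 + (18 + 8) = 132 + 26 = 158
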